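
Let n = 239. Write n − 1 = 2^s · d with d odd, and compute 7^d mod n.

239 − 1 = 238 = 2^1 · 119, so d = 119.
7^1 ≡ 7 (mod 239)
7^2 ≡ 7^2 = 49 ≡ 49 (mod 239)
7^4 ≡ 49^2 = 2401 ≡ 11 (mod 239)
7^8 ≡ 11^2 = 121 ≡ 121 (mod 239)
7^16 ≡ 121^2 = 14641 ≡ 62 (mod 239)
7^32 ≡ 62^2 = 3844 ≡ 20 (mod 239)
7^64 ≡ 20^2 = 400 ≡ 161 (mod 239)
119 = 64 + 32 + 16 + 4 + 2 + 1 in binary powers of 2.
So 7^119 ≡ 161 · 20 · 62 · 11 · 49 · 7 ≡ 238 (mod 239).
Since 7^d ≡ 238 (mod 239), base 7 does not prove 239 composite.

238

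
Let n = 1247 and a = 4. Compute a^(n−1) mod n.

4^1 ≡ 4 (mod 1247)
4^2 ≡ 4^2 = 16 ≡ 16 (mod 1247)
4^4 ≡ 16^2 = 256 ≡ 256 (mod 1247)
4^8 ≡ 256^2 = 65536 ≡ 692 (mod 1247)
4^16 ≡ 692^2 = 478864 ≡ 16 (mod 1247)
4^32 ≡ 16^2 = 256 ≡ 256 (mod 1247)
4^64 ≡ 256^2 = 65536 ≡ 692 (mod 1247)
4^128 ≡ 692^2 = 478864 ≡ 16 (mod 1247)
4^256 ≡ 16^2 = 256 ≡ 256 (mod 1247)
4^512 ≡ 256^2 = 65536 ≡ 692 (mod 1247)
4^1024 ≡ 692^2 = 478864 ≡ 16 (mod 1247)
1246 = 1024 + 128 + 64 + 16 + 8 + 4 + 2 in binary powers of 2.
So 4^1246 ≡ 16 · 16 · 692 · 16 · 692 · 256 · 16 ≡ 1 (mod 1247).
Since the result is 1, base 4 gives no evidence that 1247 is composite.

1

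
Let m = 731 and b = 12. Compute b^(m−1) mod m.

196

12^1 ≡ 12 (mod 731)
12^2 ≡ 12^2 = 144 ≡ 144 (mod 731)
12^4 ≡ 144^2 = 20736 ≡ 268 (mod 731)
12^8 ≡ 268^2 = 71824 ≡ 186 (mod 731)
12^16 ≡ 186^2 = 34596 ≡ 239 (mod 731)
12^32 ≡ 239^2 = 57121 ≡ 103 (mod 731)
12^64 ≡ 103^2 = 10609 ≡ 375 (mod 731)
12^128 ≡ 375^2 = 140625 ≡ 273 (mod 731)
12^256 ≡ 273^2 = 74529 ≡ 698 (mod 731)
12^512 ≡ 698^2 = 487204 ≡ 358 (mod 731)
730 = 512 + 128 + 64 + 16 + 8 + 2 in binary powers of 2.
So 12^730 ≡ 358 · 273 · 375 · 239 · 186 · 144 ≡ 196 (mod 731).
Since 196 ≠ 1, base 12 is a Fermat witness: 731 is composite.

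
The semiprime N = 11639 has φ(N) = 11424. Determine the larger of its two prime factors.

113

φ(n) = (p−1)(q−1) = n − (p+q) + 1, so p + q = 11639 − 11424 + 1 = 216.
p and q are the roots of t² − 216t + 11639 = 0.
Discriminant: 216² − 4·11639 = 46656 − 46556 = 100; √100 = 10.
q = (216 − 10)/2 = 103, p = (216 + 10)/2 = 113.
Check: 103 · 113 = 11639.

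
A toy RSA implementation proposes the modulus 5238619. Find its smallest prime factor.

61

5238619 is odd.
Digit sum 34, not divisible by 3.
Ends in 9: not divisible by 5.
7: 5238619 = 7·748374 + 1
11: 5238619 = 11·476238 + 1
13: 5238619 = 13·402970 + 9
17: 5238619 = 17·308154 + 1
19: 5238619 = 19·275716 + 15
23: 5238619 = 23·227766 + 1
29: 5238619 = 29·180642 + 1
31: 5238619 = 31·168987 + 22
37: 5238619 = 37·141584 + 11
41: 5238619 = 41·127771 + 8
43: 5238619 = 43·121828 + 15
47: 5238619 = 47·111459 + 46
53: 5238619 = 53·98841 + 46
59: 5238619 = 59·88790 + 9
61: 5238619 = 61·85879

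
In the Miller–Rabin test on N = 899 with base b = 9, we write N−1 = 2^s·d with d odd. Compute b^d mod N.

899 − 1 = 898 = 2^1 · 449, so d = 449.
9^1 ≡ 9 (mod 899)
9^2 ≡ 9^2 = 81 ≡ 81 (mod 899)
9^4 ≡ 81^2 = 6561 ≡ 268 (mod 899)
9^8 ≡ 268^2 = 71824 ≡ 803 (mod 899)
9^16 ≡ 803^2 = 644809 ≡ 226 (mod 899)
9^32 ≡ 226^2 = 51076 ≡ 732 (mod 899)
9^64 ≡ 732^2 = 535824 ≡ 20 (mod 899)
9^128 ≡ 20^2 = 400 ≡ 400 (mod 899)
9^256 ≡ 400^2 = 160000 ≡ 877 (mod 899)
449 = 256 + 128 + 64 + 1 in binary powers of 2.
So 9^449 ≡ 877 · 400 · 20 · 9 ≡ 38 (mod 899).
Squaring chain: 38; never reaches −1, so base 9 is a Miller–Rabin witness that 899 is composite.

38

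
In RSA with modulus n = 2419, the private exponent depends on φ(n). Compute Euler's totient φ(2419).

Factor: 2419 = 41 · 59.
φ(2419) = (41−1) · (59−1) = 40 · 58 = 2320.

2320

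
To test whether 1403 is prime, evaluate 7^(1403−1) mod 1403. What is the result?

7^1 ≡ 7 (mod 1403)
7^2 ≡ 7^2 = 49 ≡ 49 (mod 1403)
7^4 ≡ 49^2 = 2401 ≡ 998 (mod 1403)
7^8 ≡ 998^2 = 996004 ≡ 1277 (mod 1403)
7^16 ≡ 1277^2 = 1630729 ≡ 443 (mod 1403)
7^32 ≡ 443^2 = 196249 ≡ 1232 (mod 1403)
7^64 ≡ 1232^2 = 1517824 ≡ 1181 (mod 1403)
7^128 ≡ 1181^2 = 1394761 ≡ 179 (mod 1403)
7^256 ≡ 179^2 = 32041 ≡ 1175 (mod 1403)
7^512 ≡ 1175^2 = 1380625 ≡ 73 (mod 1403)
7^1024 ≡ 73^2 = 5329 ≡ 1120 (mod 1403)
1402 = 1024 + 256 + 64 + 32 + 16 + 8 + 2 in binary powers of 2.
So 7^1402 ≡ 1120 · 1175 · 1181 · 1232 · 443 · 1277 · 49 ≡ 351 (mod 1403).
Since 351 ≠ 1, base 7 is a Fermat witness: 1403 is composite.

351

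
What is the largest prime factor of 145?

145 = 5 · 29
29 is prime.
So 145 = 5 · 29; the largest prime factor is 29.

29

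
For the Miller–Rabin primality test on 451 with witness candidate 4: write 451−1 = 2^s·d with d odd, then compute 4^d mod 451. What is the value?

451 − 1 = 450 = 2^1 · 225, so d = 225.
4^1 ≡ 4 (mod 451)
4^2 ≡ 4^2 = 16 ≡ 16 (mod 451)
4^4 ≡ 16^2 = 256 ≡ 256 (mod 451)
4^8 ≡ 256^2 = 65536 ≡ 141 (mod 451)
4^16 ≡ 141^2 = 19881 ≡ 37 (mod 451)
4^32 ≡ 37^2 = 1369 ≡ 16 (mod 451)
4^64 ≡ 16^2 = 256 ≡ 256 (mod 451)
4^128 ≡ 256^2 = 65536 ≡ 141 (mod 451)
225 = 128 + 64 + 32 + 1 in binary powers of 2.
So 4^225 ≡ 141 · 256 · 16 · 4 ≡ 122 (mod 451).
Squaring chain: 122; never reaches −1, so base 4 is a Miller–Rabin witness that 451 is composite.

122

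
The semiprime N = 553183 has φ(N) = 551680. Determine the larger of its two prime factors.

φ(n) = (p−1)(q−1) = n − (p+q) + 1, so p + q = 553183 − 551680 + 1 = 1504.
p and q are the roots of t² − 1504t + 553183 = 0.
Discriminant: 1504² − 4·553183 = 2262016 − 2212732 = 49284; √49284 = 222.
q = (1504 − 222)/2 = 641, p = (1504 + 222)/2 = 863.
Check: 641 · 863 = 553183.

863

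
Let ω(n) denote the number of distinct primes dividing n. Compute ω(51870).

6

51870 = 2 · 25935
25935 = 3 · 8645
8645 = 5 · 1729
1729 = 7 · 247
247 = 13 · 19
51870 = 2 · 3 · 5 · 7 · 13 · 19, which has 6 distinct prime factors.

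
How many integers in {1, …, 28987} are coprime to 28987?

Factor: 28987 = 7 · 41 · 101.
φ(28987) = (7−1) · (41−1) · (101−1) = 6 · 40 · 100 = 24000.

24000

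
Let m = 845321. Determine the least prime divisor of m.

845321 is odd.
Digit sum 23, not divisible by 3.
Ends in 1: not divisible by 5.
7: 845321 = 7·120760 + 1
11: 845321 = 11·76847 + 4
13: 845321 = 13·65024 + 9
17: 845321 = 17·49724 + 13
19: 845321 = 19·44490 + 11
23: 845321 = 23·36753 + 2
29: 845321 = 29·29149

29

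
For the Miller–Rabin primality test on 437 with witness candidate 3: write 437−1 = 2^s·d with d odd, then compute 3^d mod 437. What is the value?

437 − 1 = 436 = 2^2 · 109, so d = 109.
3^1 ≡ 3 (mod 437)
3^2 ≡ 3^2 = 9 ≡ 9 (mod 437)
3^4 ≡ 9^2 = 81 ≡ 81 (mod 437)
3^8 ≡ 81^2 = 6561 ≡ 6 (mod 437)
3^16 ≡ 6^2 = 36 ≡ 36 (mod 437)
3^32 ≡ 36^2 = 1296 ≡ 422 (mod 437)
3^64 ≡ 422^2 = 178084 ≡ 225 (mod 437)
109 = 64 + 32 + 8 + 4 + 1 in binary powers of 2.
So 3^109 ≡ 225 · 422 · 6 · 81 · 3 ≡ 307 (mod 437).
Squaring chain: 307 → 294; never reaches −1, so base 3 is a Miller–Rabin witness that 437 is composite.

307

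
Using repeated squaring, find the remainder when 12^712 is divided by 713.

100

12^1 ≡ 12 (mod 713)
12^2 ≡ 12^2 = 144 ≡ 144 (mod 713)
12^4 ≡ 144^2 = 20736 ≡ 59 (mod 713)
12^8 ≡ 59^2 = 3481 ≡ 629 (mod 713)
12^16 ≡ 629^2 = 395641 ≡ 639 (mod 713)
12^32 ≡ 639^2 = 408321 ≡ 485 (mod 713)
12^64 ≡ 485^2 = 235225 ≡ 648 (mod 713)
12^128 ≡ 648^2 = 419904 ≡ 660 (mod 713)
12^256 ≡ 660^2 = 435600 ≡ 670 (mod 713)
12^512 ≡ 670^2 = 448900 ≡ 423 (mod 713)
712 = 512 + 128 + 64 + 8 in binary powers of 2.
So 12^712 ≡ 423 · 660 · 648 · 629 ≡ 100 (mod 713).
Since 100 ≠ 1, base 12 is a Fermat witness: 713 is composite.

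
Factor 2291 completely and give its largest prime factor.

79

2291 = 29 · 79
79 is prime.
So 2291 = 29 · 79; the largest prime factor is 79.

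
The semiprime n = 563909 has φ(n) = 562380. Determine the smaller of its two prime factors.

619

φ(n) = (p−1)(q−1) = n − (p+q) + 1, so p + q = 563909 − 562380 + 1 = 1530.
p and q are the roots of t² − 1530t + 563909 = 0.
Discriminant: 1530² − 4·563909 = 2340900 − 2255636 = 85264; √85264 = 292.
q = (1530 − 292)/2 = 619, p = (1530 + 292)/2 = 911.
Check: 619 · 911 = 563909.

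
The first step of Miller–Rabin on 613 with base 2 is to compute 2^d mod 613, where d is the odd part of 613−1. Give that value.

578

613 − 1 = 612 = 2^2 · 153, so d = 153.
2^1 ≡ 2 (mod 613)
2^2 ≡ 2^2 = 4 ≡ 4 (mod 613)
2^4 ≡ 4^2 = 16 ≡ 16 (mod 613)
2^8 ≡ 16^2 = 256 ≡ 256 (mod 613)
2^16 ≡ 256^2 = 65536 ≡ 558 (mod 613)
2^32 ≡ 558^2 = 311364 ≡ 573 (mod 613)
2^64 ≡ 573^2 = 328329 ≡ 374 (mod 613)
2^128 ≡ 374^2 = 139876 ≡ 112 (mod 613)
153 = 128 + 16 + 8 + 1 in binary powers of 2.
So 2^153 ≡ 112 · 558 · 256 · 2 ≡ 578 (mod 613).
Squaring chain: 578 → 612; reaches −1, so base 2 does not prove 613 composite.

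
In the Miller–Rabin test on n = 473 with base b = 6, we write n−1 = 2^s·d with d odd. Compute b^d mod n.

79

473 − 1 = 472 = 2^3 · 59, so d = 59.
6^1 ≡ 6 (mod 473)
6^2 ≡ 6^2 = 36 ≡ 36 (mod 473)
6^4 ≡ 36^2 = 1296 ≡ 350 (mod 473)
6^8 ≡ 350^2 = 122500 ≡ 466 (mod 473)
6^16 ≡ 466^2 = 217156 ≡ 49 (mod 473)
6^32 ≡ 49^2 = 2401 ≡ 36 (mod 473)
59 = 32 + 16 + 8 + 2 + 1 in binary powers of 2.
So 6^59 ≡ 36 · 49 · 466 · 36 · 6 ≡ 79 (mod 473).
Squaring chain: 79 → 92 → 423; never reaches −1, so base 6 is a Miller–Rabin witness that 473 is composite.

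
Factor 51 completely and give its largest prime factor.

51 = 3 · 17
17 is prime.
So 51 = 3 · 17; the largest prime factor is 17.

17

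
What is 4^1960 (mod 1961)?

4^1 ≡ 4 (mod 1961)
4^2 ≡ 4^2 = 16 ≡ 16 (mod 1961)
4^4 ≡ 16^2 = 256 ≡ 256 (mod 1961)
4^8 ≡ 256^2 = 65536 ≡ 823 (mod 1961)
4^16 ≡ 823^2 = 677329 ≡ 784 (mod 1961)
4^32 ≡ 784^2 = 614656 ≡ 863 (mod 1961)
4^64 ≡ 863^2 = 744769 ≡ 1550 (mod 1961)
4^128 ≡ 1550^2 = 2402500 ≡ 275 (mod 1961)
4^256 ≡ 275^2 = 75625 ≡ 1107 (mod 1961)
4^512 ≡ 1107^2 = 1225449 ≡ 1785 (mod 1961)
4^1024 ≡ 1785^2 = 3186225 ≡ 1561 (mod 1961)
1960 = 1024 + 512 + 256 + 128 + 32 + 8 in binary powers of 2.
So 4^1960 ≡ 1561 · 1785 · 1107 · 275 · 863 · 823 ≡ 1561 (mod 1961).
Since 1561 ≠ 1, base 4 is a Fermat witness: 1961 is composite.

1561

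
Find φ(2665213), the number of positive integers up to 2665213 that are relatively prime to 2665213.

Factor: 2665213 = 83 · 163 · 197.
φ(2665213) = (83−1) · (163−1) · (197−1) = 82 · 162 · 196 = 2603664.

2603664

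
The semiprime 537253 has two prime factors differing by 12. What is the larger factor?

Since p = q + 12, we have 537253 = q(q + 12), so q² + 12q − 537253 = 0.
Discriminant: 12² + 4·537253 = 144 + 2149012 = 2149156; √2149156 = 1466.
q = (−12 + 1466)/2 = 727, and p = q + 12 = 739.
Check: 727 · 739 = 537253.

739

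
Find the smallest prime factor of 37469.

37469 is odd.
Digit sum 29, not divisible by 3.
Ends in 9: not divisible by 5.
7: 37469 = 7·5352 + 5
11: 37469 = 11·3406 + 3
13: 37469 = 13·2882 + 3
17: 37469 = 17·2204 + 1
19: 37469 = 19·1972 + 1
23: 37469 = 23·1629 + 2
29: 37469 = 29·1292 + 1
31: 37469 = 31·1208 + 21
37: 37469 = 37·1012 + 25
41: 37469 = 41·913 + 36
43: 37469 = 43·871 + 16
47: 37469 = 47·797 + 10
53: 37469 = 53·706 + 51
59: 37469 = 59·635 + 4
61: 37469 = 61·614 + 15
67: 37469 = 67·559 + 16
71: 37469 = 71·527 + 52
73: 37469 = 73·513 + 20
79: 37469 = 79·474 + 23
83: 37469 = 83·451 + 36
89: 37469 = 89·421

89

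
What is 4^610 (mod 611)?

425

4^1 ≡ 4 (mod 611)
4^2 ≡ 4^2 = 16 ≡ 16 (mod 611)
4^4 ≡ 16^2 = 256 ≡ 256 (mod 611)
4^8 ≡ 256^2 = 65536 ≡ 159 (mod 611)
4^16 ≡ 159^2 = 25281 ≡ 230 (mod 611)
4^32 ≡ 230^2 = 52900 ≡ 354 (mod 611)
4^64 ≡ 354^2 = 125316 ≡ 61 (mod 611)
4^128 ≡ 61^2 = 3721 ≡ 55 (mod 611)
4^256 ≡ 55^2 = 3025 ≡ 581 (mod 611)
4^512 ≡ 581^2 = 337561 ≡ 289 (mod 611)
610 = 512 + 64 + 32 + 2 in binary powers of 2.
So 4^610 ≡ 289 · 61 · 354 · 16 ≡ 425 (mod 611).
Since 425 ≠ 1, base 4 is a Fermat witness: 611 is composite.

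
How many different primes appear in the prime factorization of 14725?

14725 = 5^2 · 589
589 = 19 · 31
14725 = 5^2 · 19 · 31, which has 3 distinct prime factors.

3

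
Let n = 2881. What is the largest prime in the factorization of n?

67

2881 = 43 · 67
67 is prime.
So 2881 = 43 · 67; the largest prime factor is 67.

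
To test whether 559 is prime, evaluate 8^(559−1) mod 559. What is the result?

428

8^1 ≡ 8 (mod 559)
8^2 ≡ 8^2 = 64 ≡ 64 (mod 559)
8^4 ≡ 64^2 = 4096 ≡ 183 (mod 559)
8^8 ≡ 183^2 = 33489 ≡ 508 (mod 559)
8^16 ≡ 508^2 = 258064 ≡ 365 (mod 559)
8^32 ≡ 365^2 = 133225 ≡ 183 (mod 559)
8^64 ≡ 183^2 = 33489 ≡ 508 (mod 559)
8^128 ≡ 508^2 = 258064 ≡ 365 (mod 559)
8^256 ≡ 365^2 = 133225 ≡ 183 (mod 559)
8^512 ≡ 183^2 = 33489 ≡ 508 (mod 559)
558 = 512 + 32 + 8 + 4 + 2 in binary powers of 2.
So 8^558 ≡ 508 · 183 · 508 · 183 · 64 ≡ 428 (mod 559).
Since 428 ≠ 1, base 8 is a Fermat witness: 559 is composite.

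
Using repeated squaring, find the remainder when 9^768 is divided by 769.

1

9^1 ≡ 9 (mod 769)
9^2 ≡ 9^2 = 81 ≡ 81 (mod 769)
9^4 ≡ 81^2 = 6561 ≡ 409 (mod 769)
9^8 ≡ 409^2 = 167281 ≡ 408 (mod 769)
9^16 ≡ 408^2 = 166464 ≡ 360 (mod 769)
9^32 ≡ 360^2 = 129600 ≡ 408 (mod 769)
9^64 ≡ 408^2 = 166464 ≡ 360 (mod 769)
9^128 ≡ 360^2 = 129600 ≡ 408 (mod 769)
9^256 ≡ 408^2 = 166464 ≡ 360 (mod 769)
9^512 ≡ 360^2 = 129600 ≡ 408 (mod 769)
768 = 512 + 256 in binary powers of 2.
So 9^768 ≡ 408 · 360 ≡ 1 (mod 769).
Since the result is 1, base 9 gives no evidence that 769 is composite.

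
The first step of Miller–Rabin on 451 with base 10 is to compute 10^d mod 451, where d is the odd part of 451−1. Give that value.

451 − 1 = 450 = 2^1 · 225, so d = 225.
10^1 ≡ 10 (mod 451)
10^2 ≡ 10^2 = 100 ≡ 100 (mod 451)
10^4 ≡ 100^2 = 10000 ≡ 78 (mod 451)
10^8 ≡ 78^2 = 6084 ≡ 221 (mod 451)
10^16 ≡ 221^2 = 48841 ≡ 133 (mod 451)
10^32 ≡ 133^2 = 17689 ≡ 100 (mod 451)
10^64 ≡ 100^2 = 10000 ≡ 78 (mod 451)
10^128 ≡ 78^2 = 6084 ≡ 221 (mod 451)
225 = 128 + 64 + 32 + 1 in binary powers of 2.
So 10^225 ≡ 221 · 78 · 100 · 10 ≡ 329 (mod 451).
Squaring chain: 329; never reaches −1, so base 10 is a Miller–Rabin witness that 451 is composite.

329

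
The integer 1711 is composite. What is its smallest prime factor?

29

1711 is odd.
Digit sum 10, not divisible by 3.
Ends in 1: not divisible by 5.
7: 1711 = 7·244 + 3
11: 1711 = 11·155 + 6
13: 1711 = 13·131 + 8
17: 1711 = 17·100 + 11
19: 1711 = 19·90 + 1
23: 1711 = 23·74 + 9
29: 1711 = 29·59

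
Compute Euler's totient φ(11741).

11484

Factor: 11741 = 59 · 199.
φ(11741) = (59−1) · (199−1) = 58 · 198 = 11484.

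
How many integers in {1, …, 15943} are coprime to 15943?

15688

Factor: 15943 = 107 · 149.
φ(15943) = (107−1) · (149−1) = 106 · 148 = 15688.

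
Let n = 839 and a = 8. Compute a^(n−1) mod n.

8^1 ≡ 8 (mod 839)
8^2 ≡ 8^2 = 64 ≡ 64 (mod 839)
8^4 ≡ 64^2 = 4096 ≡ 740 (mod 839)
8^8 ≡ 740^2 = 547600 ≡ 572 (mod 839)
8^16 ≡ 572^2 = 327184 ≡ 813 (mod 839)
8^32 ≡ 813^2 = 660969 ≡ 676 (mod 839)
8^64 ≡ 676^2 = 456976 ≡ 560 (mod 839)
8^128 ≡ 560^2 = 313600 ≡ 653 (mod 839)
8^256 ≡ 653^2 = 426409 ≡ 197 (mod 839)
8^512 ≡ 197^2 = 38809 ≡ 215 (mod 839)
838 = 512 + 256 + 64 + 4 + 2 in binary powers of 2.
So 8^838 ≡ 215 · 197 · 560 · 740 · 64 ≡ 1 (mod 839).
Since the result is 1, base 8 gives no evidence that 839 is composite.

1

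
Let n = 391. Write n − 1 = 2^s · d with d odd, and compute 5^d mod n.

329

391 − 1 = 390 = 2^1 · 195, so d = 195.
5^1 ≡ 5 (mod 391)
5^2 ≡ 5^2 = 25 ≡ 25 (mod 391)
5^4 ≡ 25^2 = 625 ≡ 234 (mod 391)
5^8 ≡ 234^2 = 54756 ≡ 16 (mod 391)
5^16 ≡ 16^2 = 256 ≡ 256 (mod 391)
5^32 ≡ 256^2 = 65536 ≡ 239 (mod 391)
5^64 ≡ 239^2 = 57121 ≡ 35 (mod 391)
5^128 ≡ 35^2 = 1225 ≡ 52 (mod 391)
195 = 128 + 64 + 2 + 1 in binary powers of 2.
So 5^195 ≡ 52 · 35 · 25 · 5 ≡ 329 (mod 391).
Squaring chain: 329; never reaches −1, so base 5 is a Miller–Rabin witness that 391 is composite.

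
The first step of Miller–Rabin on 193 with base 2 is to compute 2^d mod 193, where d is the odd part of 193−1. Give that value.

193 − 1 = 192 = 2^6 · 3, so d = 3.
2^1 ≡ 2 (mod 193)
2^2 ≡ 2^2 = 4 ≡ 4 (mod 193)
3 = 2 + 1 in binary powers of 2.
So 2^3 ≡ 4 · 2 ≡ 8 (mod 193).
Squaring chain: 8 → 64 → 43 → 112 → 192 → 1; reaches −1, so base 2 does not prove 193 composite.

8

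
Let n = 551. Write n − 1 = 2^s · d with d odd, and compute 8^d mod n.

449

551 − 1 = 550 = 2^1 · 275, so d = 275.
8^1 ≡ 8 (mod 551)
8^2 ≡ 8^2 = 64 ≡ 64 (mod 551)
8^4 ≡ 64^2 = 4096 ≡ 239 (mod 551)
8^8 ≡ 239^2 = 57121 ≡ 368 (mod 551)
8^16 ≡ 368^2 = 135424 ≡ 429 (mod 551)
8^32 ≡ 429^2 = 184041 ≡ 7 (mod 551)
8^64 ≡ 7^2 = 49 ≡ 49 (mod 551)
8^128 ≡ 49^2 = 2401 ≡ 197 (mod 551)
8^256 ≡ 197^2 = 38809 ≡ 239 (mod 551)
275 = 256 + 16 + 2 + 1 in binary powers of 2.
So 8^275 ≡ 239 · 429 · 64 · 8 ≡ 449 (mod 551).
Squaring chain: 449; never reaches −1, so base 8 is a Miller–Rabin witness that 551 is composite.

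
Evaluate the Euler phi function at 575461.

550800

Factor: 575461 = 37 · 103 · 151.
φ(575461) = (37−1) · (103−1) · (151−1) = 36 · 102 · 150 = 550800.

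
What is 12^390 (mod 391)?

87

12^1 ≡ 12 (mod 391)
12^2 ≡ 12^2 = 144 ≡ 144 (mod 391)
12^4 ≡ 144^2 = 20736 ≡ 13 (mod 391)
12^8 ≡ 13^2 = 169 ≡ 169 (mod 391)
12^16 ≡ 169^2 = 28561 ≡ 18 (mod 391)
12^32 ≡ 18^2 = 324 ≡ 324 (mod 391)
12^64 ≡ 324^2 = 104976 ≡ 188 (mod 391)
12^128 ≡ 188^2 = 35344 ≡ 154 (mod 391)
12^256 ≡ 154^2 = 23716 ≡ 256 (mod 391)
390 = 256 + 128 + 4 + 2 in binary powers of 2.
So 12^390 ≡ 256 · 154 · 13 · 144 ≡ 87 (mod 391).
Since 87 ≠ 1, base 12 is a Fermat witness: 391 is composite.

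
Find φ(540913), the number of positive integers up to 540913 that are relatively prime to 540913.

Factor: 540913 = 41 · 79 · 167.
φ(540913) = (41−1) · (79−1) · (167−1) = 40 · 78 · 166 = 517920.

517920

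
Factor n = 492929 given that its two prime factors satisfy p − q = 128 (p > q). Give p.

769

Since p = q + 128, we have 492929 = q(q + 128), so q² + 128q − 492929 = 0.
Discriminant: 128² + 4·492929 = 16384 + 1971716 = 1988100; √1988100 = 1410.
q = (−128 + 1410)/2 = 641, and p = q + 128 = 769.
Check: 641 · 769 = 492929.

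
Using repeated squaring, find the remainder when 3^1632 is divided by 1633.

3^1 ≡ 3 (mod 1633)
3^2 ≡ 3^2 = 9 ≡ 9 (mod 1633)
3^4 ≡ 9^2 = 81 ≡ 81 (mod 1633)
3^8 ≡ 81^2 = 6561 ≡ 29 (mod 1633)
3^16 ≡ 29^2 = 841 ≡ 841 (mod 1633)
3^32 ≡ 841^2 = 707281 ≡ 192 (mod 1633)
3^64 ≡ 192^2 = 36864 ≡ 938 (mod 1633)
3^128 ≡ 938^2 = 879844 ≡ 1290 (mod 1633)
3^256 ≡ 1290^2 = 1664100 ≡ 73 (mod 1633)
3^512 ≡ 73^2 = 5329 ≡ 430 (mod 1633)
3^1024 ≡ 430^2 = 184900 ≡ 371 (mod 1633)
1632 = 1024 + 512 + 64 + 32 in binary powers of 2.
So 3^1632 ≡ 371 · 430 · 938 · 192 ≡ 288 (mod 1633).
Since 288 ≠ 1, base 3 is a Fermat witness: 1633 is composite.

288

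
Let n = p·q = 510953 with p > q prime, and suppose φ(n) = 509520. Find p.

773

φ(n) = (p−1)(q−1) = n − (p+q) + 1, so p + q = 510953 − 509520 + 1 = 1434.
p and q are the roots of t² − 1434t + 510953 = 0.
Discriminant: 1434² − 4·510953 = 2056356 − 2043812 = 12544; √12544 = 112.
q = (1434 − 112)/2 = 661, p = (1434 + 112)/2 = 773.
Check: 661 · 773 = 510953.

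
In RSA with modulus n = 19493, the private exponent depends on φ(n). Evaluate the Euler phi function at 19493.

Factor: 19493 = 101 · 193.
φ(19493) = (101−1) · (193−1) = 100 · 192 = 19200.

19200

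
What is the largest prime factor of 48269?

79

48269 = 13 · 3713
3713 = 47 · 79
79 is prime.
So 48269 = 13 · 47 · 79; the largest prime factor is 79.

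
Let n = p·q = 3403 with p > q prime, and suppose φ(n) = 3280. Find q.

φ(n) = (p−1)(q−1) = n − (p+q) + 1, so p + q = 3403 − 3280 + 1 = 124.
p and q are the roots of t² − 124t + 3403 = 0.
Discriminant: 124² − 4·3403 = 15376 − 13612 = 1764; √1764 = 42.
q = (124 − 42)/2 = 41, p = (124 + 42)/2 = 83.
Check: 41 · 83 = 3403.

41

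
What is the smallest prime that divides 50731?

50731 is odd.
Digit sum 16, not divisible by 3.
Ends in 1: not divisible by 5.
7: 50731 = 7·7247 + 2
11: 50731 = 11·4611 + 10
13: 50731 = 13·3902 + 5
17: 50731 = 17·2984 + 3
19: 50731 = 19·2670 + 1
23: 50731 = 23·2205 + 16
29: 50731 = 29·1749 + 10
31: 50731 = 31·1636 + 15
37: 50731 = 37·1371 + 4
41: 50731 = 41·1237 + 14
43: 50731 = 43·1179 + 34
47: 50731 = 47·1079 + 18
53: 50731 = 53·957 + 10
59: 50731 = 59·859 + 50
61: 50731 = 61·831 + 40
67: 50731 = 67·757 + 12
71: 50731 = 71·714 + 37
73: 50731 = 73·694 + 69
79: 50731 = 79·642 + 13
83: 50731 = 83·611 + 18
89: 50731 = 89·570 + 1
97: 50731 = 97·523

97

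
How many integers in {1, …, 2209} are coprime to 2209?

Factor: 2209 = 47^2.
φ(2209) = 47^1·(47−1) = 2162.

2162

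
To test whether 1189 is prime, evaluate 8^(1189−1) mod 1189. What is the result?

8^1 ≡ 8 (mod 1189)
8^2 ≡ 8^2 = 64 ≡ 64 (mod 1189)
8^4 ≡ 64^2 = 4096 ≡ 529 (mod 1189)
8^8 ≡ 529^2 = 279841 ≡ 426 (mod 1189)
8^16 ≡ 426^2 = 181476 ≡ 748 (mod 1189)
8^32 ≡ 748^2 = 559504 ≡ 674 (mod 1189)
8^64 ≡ 674^2 = 454276 ≡ 78 (mod 1189)
8^128 ≡ 78^2 = 6084 ≡ 139 (mod 1189)
8^256 ≡ 139^2 = 19321 ≡ 297 (mod 1189)
8^512 ≡ 297^2 = 88209 ≡ 223 (mod 1189)
8^1024 ≡ 223^2 = 49729 ≡ 980 (mod 1189)
1188 = 1024 + 128 + 32 + 4 in binary powers of 2.
So 8^1188 ≡ 980 · 139 · 674 · 529 ≡ 836 (mod 1189).
Since 836 ≠ 1, base 8 is a Fermat witness: 1189 is composite.

836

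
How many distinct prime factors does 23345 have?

23345 = 5 · 4669
4669 = 7 · 667
667 = 23 · 29
23345 = 5 · 7 · 23 · 29, which has 4 distinct prime factors.

4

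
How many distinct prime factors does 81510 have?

6

81510 = 2 · 40755
40755 = 3 · 13585
13585 = 5 · 2717
2717 = 11 · 247
247 = 13 · 19
81510 = 2 · 3 · 5 · 11 · 13 · 19, which has 6 distinct prime factors.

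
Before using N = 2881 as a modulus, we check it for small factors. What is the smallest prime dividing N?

2881 is odd.
Digit sum 19, not divisible by 3.
Ends in 1: not divisible by 5.
7: 2881 = 7·411 + 4
11: 2881 = 11·261 + 10
13: 2881 = 13·221 + 8
17: 2881 = 17·169 + 8
19: 2881 = 19·151 + 12
23: 2881 = 23·125 + 6
29: 2881 = 29·99 + 10
31: 2881 = 31·92 + 29
37: 2881 = 37·77 + 32
41: 2881 = 41·70 + 11
43: 2881 = 43·67

43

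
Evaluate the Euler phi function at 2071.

Factor: 2071 = 19 · 109.
φ(2071) = (19−1) · (109−1) = 18 · 108 = 1944.

1944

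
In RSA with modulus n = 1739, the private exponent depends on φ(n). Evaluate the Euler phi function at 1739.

Factor: 1739 = 37 · 47.
φ(1739) = (37−1) · (47−1) = 36 · 46 = 1656.

1656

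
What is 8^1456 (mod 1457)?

8^1 ≡ 8 (mod 1457)
8^2 ≡ 8^2 = 64 ≡ 64 (mod 1457)
8^4 ≡ 64^2 = 4096 ≡ 1182 (mod 1457)
8^8 ≡ 1182^2 = 1397124 ≡ 1318 (mod 1457)
8^16 ≡ 1318^2 = 1737124 ≡ 380 (mod 1457)
8^32 ≡ 380^2 = 144400 ≡ 157 (mod 1457)
8^64 ≡ 157^2 = 24649 ≡ 1337 (mod 1457)
8^128 ≡ 1337^2 = 1787569 ≡ 1287 (mod 1457)
8^256 ≡ 1287^2 = 1656369 ≡ 1217 (mod 1457)
8^512 ≡ 1217^2 = 1481089 ≡ 777 (mod 1457)
8^1024 ≡ 777^2 = 603729 ≡ 531 (mod 1457)
1456 = 1024 + 256 + 128 + 32 + 16 in binary powers of 2.
So 8^1456 ≡ 531 · 1217 · 1287 · 157 · 380 ≡ 1093 (mod 1457).
Since 1093 ≠ 1, base 8 is a Fermat witness: 1457 is composite.

1093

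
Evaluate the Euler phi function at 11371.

11152

Factor: 11371 = 83 · 137.
φ(11371) = (83−1) · (137−1) = 82 · 136 = 11152.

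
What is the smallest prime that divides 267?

3

267 is odd.
Digit sum 15, divisible by 3.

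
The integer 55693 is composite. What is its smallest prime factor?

55693 is odd.
Digit sum 28, not divisible by 3.
Ends in 3: not divisible by 5.
7: 55693 = 7·7956 + 1
11: 55693 = 11·5063

11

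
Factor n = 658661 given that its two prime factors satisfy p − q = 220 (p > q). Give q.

709

Since p = q + 220, we have 658661 = q(q + 220), so q² + 220q − 658661 = 0.
Discriminant: 220² + 4·658661 = 48400 + 2634644 = 2683044; √2683044 = 1638.
q = (−220 + 1638)/2 = 709, and p = q + 220 = 929.
Check: 709 · 929 = 658661.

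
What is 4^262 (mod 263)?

1

4^1 ≡ 4 (mod 263)
4^2 ≡ 4^2 = 16 ≡ 16 (mod 263)
4^4 ≡ 16^2 = 256 ≡ 256 (mod 263)
4^8 ≡ 256^2 = 65536 ≡ 49 (mod 263)
4^16 ≡ 49^2 = 2401 ≡ 34 (mod 263)
4^32 ≡ 34^2 = 1156 ≡ 104 (mod 263)
4^64 ≡ 104^2 = 10816 ≡ 33 (mod 263)
4^128 ≡ 33^2 = 1089 ≡ 37 (mod 263)
4^256 ≡ 37^2 = 1369 ≡ 54 (mod 263)
262 = 256 + 4 + 2 in binary powers of 2.
So 4^262 ≡ 54 · 256 · 16 ≡ 1 (mod 263).
Since the result is 1, base 4 gives no evidence that 263 is composite.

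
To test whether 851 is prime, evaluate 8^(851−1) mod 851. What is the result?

8^1 ≡ 8 (mod 851)
8^2 ≡ 8^2 = 64 ≡ 64 (mod 851)
8^4 ≡ 64^2 = 4096 ≡ 692 (mod 851)
8^8 ≡ 692^2 = 478864 ≡ 602 (mod 851)
8^16 ≡ 602^2 = 362404 ≡ 729 (mod 851)
8^32 ≡ 729^2 = 531441 ≡ 417 (mod 851)
8^64 ≡ 417^2 = 173889 ≡ 285 (mod 851)
8^128 ≡ 285^2 = 81225 ≡ 380 (mod 851)
8^256 ≡ 380^2 = 144400 ≡ 581 (mod 851)
8^512 ≡ 581^2 = 337561 ≡ 565 (mod 851)
850 = 512 + 256 + 64 + 16 + 2 in binary powers of 2.
So 8^850 ≡ 565 · 581 · 285 · 729 · 64 ≡ 788 (mod 851).
Since 788 ≠ 1, base 8 is a Fermat witness: 851 is composite.

788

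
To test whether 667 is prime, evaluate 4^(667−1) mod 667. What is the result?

25

4^1 ≡ 4 (mod 667)
4^2 ≡ 4^2 = 16 ≡ 16 (mod 667)
4^4 ≡ 16^2 = 256 ≡ 256 (mod 667)
4^8 ≡ 256^2 = 65536 ≡ 170 (mod 667)
4^16 ≡ 170^2 = 28900 ≡ 219 (mod 667)
4^32 ≡ 219^2 = 47961 ≡ 604 (mod 667)
4^64 ≡ 604^2 = 364816 ≡ 634 (mod 667)
4^128 ≡ 634^2 = 401956 ≡ 422 (mod 667)
4^256 ≡ 422^2 = 178084 ≡ 662 (mod 667)
4^512 ≡ 662^2 = 438244 ≡ 25 (mod 667)
666 = 512 + 128 + 16 + 8 + 2 in binary powers of 2.
So 4^666 ≡ 25 · 422 · 219 · 170 · 16 ≡ 25 (mod 667).
Since 25 ≠ 1, base 4 is a Fermat witness: 667 is composite.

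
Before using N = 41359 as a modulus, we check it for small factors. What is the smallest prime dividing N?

59

41359 is odd.
Digit sum 22, not divisible by 3.
Ends in 9: not divisible by 5.
7: 41359 = 7·5908 + 3
11: 41359 = 11·3759 + 10
13: 41359 = 13·3181 + 6
17: 41359 = 17·2432 + 15
19: 41359 = 19·2176 + 15
23: 41359 = 23·1798 + 5
29: 41359 = 29·1426 + 5
31: 41359 = 31·1334 + 5
37: 41359 = 37·1117 + 30
41: 41359 = 41·1008 + 31
43: 41359 = 43·961 + 36
47: 41359 = 47·879 + 46
53: 41359 = 53·780 + 19
59: 41359 = 59·701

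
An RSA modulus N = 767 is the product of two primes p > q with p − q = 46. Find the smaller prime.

Since p = q + 46, we have 767 = q(q + 46), so q² + 46q − 767 = 0.
Discriminant: 46² + 4·767 = 2116 + 3068 = 5184; √5184 = 72.
q = (−46 + 72)/2 = 13, and p = q + 46 = 59.
Check: 13 · 59 = 767.

13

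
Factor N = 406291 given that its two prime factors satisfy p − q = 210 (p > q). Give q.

Since p = q + 210, we have 406291 = q(q + 210), so q² + 210q − 406291 = 0.
Discriminant: 210² + 4·406291 = 44100 + 1625164 = 1669264; √1669264 = 1292.
q = (−210 + 1292)/2 = 541, and p = q + 210 = 751.
Check: 541 · 751 = 406291.

541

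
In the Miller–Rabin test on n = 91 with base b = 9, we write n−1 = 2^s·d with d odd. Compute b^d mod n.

91 − 1 = 90 = 2^1 · 45, so d = 45.
9^1 ≡ 9 (mod 91)
9^2 ≡ 9^2 = 81 ≡ 81 (mod 91)
9^4 ≡ 81^2 = 6561 ≡ 9 (mod 91)
9^8 ≡ 9^2 = 81 ≡ 81 (mod 91)
9^16 ≡ 81^2 = 6561 ≡ 9 (mod 91)
9^32 ≡ 9^2 = 81 ≡ 81 (mod 91)
45 = 32 + 8 + 4 + 1 in binary powers of 2.
So 9^45 ≡ 81 · 81 · 9 · 9 ≡ 1 (mod 91).
Since 9^d ≡ 1 (mod 91), base 9 does not prove 91 composite.

1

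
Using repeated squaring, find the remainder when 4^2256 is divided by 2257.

1839

4^1 ≡ 4 (mod 2257)
4^2 ≡ 4^2 = 16 ≡ 16 (mod 2257)
4^4 ≡ 16^2 = 256 ≡ 256 (mod 2257)
4^8 ≡ 256^2 = 65536 ≡ 83 (mod 2257)
4^16 ≡ 83^2 = 6889 ≡ 118 (mod 2257)
4^32 ≡ 118^2 = 13924 ≡ 382 (mod 2257)
4^64 ≡ 382^2 = 145924 ≡ 1476 (mod 2257)
4^128 ≡ 1476^2 = 2178576 ≡ 571 (mod 2257)
4^256 ≡ 571^2 = 326041 ≡ 1033 (mod 2257)
4^512 ≡ 1033^2 = 1067089 ≡ 1785 (mod 2257)
4^1024 ≡ 1785^2 = 3186225 ≡ 1598 (mod 2257)
4^2048 ≡ 1598^2 = 2553604 ≡ 937 (mod 2257)
2256 = 2048 + 128 + 64 + 16 in binary powers of 2.
So 4^2256 ≡ 937 · 571 · 1476 · 118 ≡ 1839 (mod 2257).
Since 1839 ≠ 1, base 4 is a Fermat witness: 2257 is composite.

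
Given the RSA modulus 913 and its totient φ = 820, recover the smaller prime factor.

11

φ(n) = (p−1)(q−1) = n − (p+q) + 1, so p + q = 913 − 820 + 1 = 94.
p and q are the roots of t² − 94t + 913 = 0.
Discriminant: 94² − 4·913 = 8836 − 3652 = 5184; √5184 = 72.
q = (94 − 72)/2 = 11, p = (94 + 72)/2 = 83.
Check: 11 · 83 = 913.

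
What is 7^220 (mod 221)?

7^1 ≡ 7 (mod 221)
7^2 ≡ 7^2 = 49 ≡ 49 (mod 221)
7^4 ≡ 49^2 = 2401 ≡ 191 (mod 221)
7^8 ≡ 191^2 = 36481 ≡ 16 (mod 221)
7^16 ≡ 16^2 = 256 ≡ 35 (mod 221)
7^32 ≡ 35^2 = 1225 ≡ 120 (mod 221)
7^64 ≡ 120^2 = 14400 ≡ 35 (mod 221)
7^128 ≡ 35^2 = 1225 ≡ 120 (mod 221)
220 = 128 + 64 + 16 + 8 + 4 in binary powers of 2.
So 7^220 ≡ 120 · 35 · 35 · 16 · 191 ≡ 217 (mod 221).
Since 217 ≠ 1, base 7 is a Fermat witness: 221 is composite.

217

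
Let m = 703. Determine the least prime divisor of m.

19

703 is odd.
Digit sum 10, not divisible by 3.
Ends in 3: not divisible by 5.
7: 703 = 7·100 + 3
11: 703 = 11·63 + 10
13: 703 = 13·54 + 1
17: 703 = 17·41 + 6
19: 703 = 19·37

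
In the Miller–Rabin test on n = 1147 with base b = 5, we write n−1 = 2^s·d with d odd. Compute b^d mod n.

156

1147 − 1 = 1146 = 2^1 · 573, so d = 573.
5^1 ≡ 5 (mod 1147)
5^2 ≡ 5^2 = 25 ≡ 25 (mod 1147)
5^4 ≡ 25^2 = 625 ≡ 625 (mod 1147)
5^8 ≡ 625^2 = 390625 ≡ 645 (mod 1147)
5^16 ≡ 645^2 = 416025 ≡ 811 (mod 1147)
5^32 ≡ 811^2 = 657721 ≡ 490 (mod 1147)
5^64 ≡ 490^2 = 240100 ≡ 377 (mod 1147)
5^128 ≡ 377^2 = 142129 ≡ 1048 (mod 1147)
5^256 ≡ 1048^2 = 1098304 ≡ 625 (mod 1147)
5^512 ≡ 625^2 = 390625 ≡ 645 (mod 1147)
573 = 512 + 32 + 16 + 8 + 4 + 1 in binary powers of 2.
So 5^573 ≡ 645 · 490 · 811 · 645 · 625 · 5 ≡ 156 (mod 1147).
Squaring chain: 156; never reaches −1, so base 5 is a Miller–Rabin witness that 1147 is composite.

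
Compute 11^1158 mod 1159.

609

11^1 ≡ 11 (mod 1159)
11^2 ≡ 11^2 = 121 ≡ 121 (mod 1159)
11^4 ≡ 121^2 = 14641 ≡ 733 (mod 1159)
11^8 ≡ 733^2 = 537289 ≡ 672 (mod 1159)
11^16 ≡ 672^2 = 451584 ≡ 733 (mod 1159)
11^32 ≡ 733^2 = 537289 ≡ 672 (mod 1159)
11^64 ≡ 672^2 = 451584 ≡ 733 (mod 1159)
11^128 ≡ 733^2 = 537289 ≡ 672 (mod 1159)
11^256 ≡ 672^2 = 451584 ≡ 733 (mod 1159)
11^512 ≡ 733^2 = 537289 ≡ 672 (mod 1159)
11^1024 ≡ 672^2 = 451584 ≡ 733 (mod 1159)
1158 = 1024 + 128 + 4 + 2 in binary powers of 2.
So 11^1158 ≡ 733 · 672 · 733 · 121 ≡ 609 (mod 1159).
Since 609 ≠ 1, base 11 is a Fermat witness: 1159 is composite.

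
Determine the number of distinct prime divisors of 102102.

6

102102 = 2 · 51051
51051 = 3 · 17017
17017 = 7 · 2431
2431 = 11 · 221
221 = 13 · 17
102102 = 2 · 3 · 7 · 11 · 13 · 17, which has 6 distinct prime factors.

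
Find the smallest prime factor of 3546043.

3546043 is odd.
Digit sum 25, not divisible by 3.
Ends in 3: not divisible by 5.
7: 3546043 = 7·506577 + 4
11: 3546043 = 11·322367 + 6
13: 3546043 = 13·272772 + 7
17: 3546043 = 17·208590 + 13
19: 3546043 = 19·186633 + 16
23: 3546043 = 23·154175 + 18
29: 3546043 = 29·122277 + 10
31: 3546043 = 31·114388 + 15
37: 3546043 = 37·95839

37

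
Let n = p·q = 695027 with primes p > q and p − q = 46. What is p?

Since p = q + 46, we have 695027 = q(q + 46), so q² + 46q − 695027 = 0.
Discriminant: 46² + 4·695027 = 2116 + 2780108 = 2782224; √2782224 = 1668.
q = (−46 + 1668)/2 = 811, and p = q + 46 = 857.
Check: 811 · 857 = 695027.

857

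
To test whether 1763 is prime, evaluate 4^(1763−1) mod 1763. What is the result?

508

4^1 ≡ 4 (mod 1763)
4^2 ≡ 4^2 = 16 ≡ 16 (mod 1763)
4^4 ≡ 16^2 = 256 ≡ 256 (mod 1763)
4^8 ≡ 256^2 = 65536 ≡ 305 (mod 1763)
4^16 ≡ 305^2 = 93025 ≡ 1349 (mod 1763)
4^32 ≡ 1349^2 = 1819801 ≡ 385 (mod 1763)
4^64 ≡ 385^2 = 148225 ≡ 133 (mod 1763)
4^128 ≡ 133^2 = 17689 ≡ 59 (mod 1763)
4^256 ≡ 59^2 = 3481 ≡ 1718 (mod 1763)
4^512 ≡ 1718^2 = 2951524 ≡ 262 (mod 1763)
4^1024 ≡ 262^2 = 68644 ≡ 1650 (mod 1763)
1762 = 1024 + 512 + 128 + 64 + 32 + 2 in binary powers of 2.
So 4^1762 ≡ 1650 · 262 · 59 · 133 · 385 · 16 ≡ 508 (mod 1763).
Since 508 ≠ 1, base 4 is a Fermat witness: 1763 is composite.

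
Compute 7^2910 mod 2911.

1795

7^1 ≡ 7 (mod 2911)
7^2 ≡ 7^2 = 49 ≡ 49 (mod 2911)
7^4 ≡ 49^2 = 2401 ≡ 2401 (mod 2911)
7^8 ≡ 2401^2 = 5764801 ≡ 1021 (mod 2911)
7^16 ≡ 1021^2 = 1042441 ≡ 303 (mod 2911)
7^32 ≡ 303^2 = 91809 ≡ 1568 (mod 2911)
7^64 ≡ 1568^2 = 2458624 ≡ 1740 (mod 2911)
7^128 ≡ 1740^2 = 3027600 ≡ 160 (mod 2911)
7^256 ≡ 160^2 = 25600 ≡ 2312 (mod 2911)
7^512 ≡ 2312^2 = 5345344 ≡ 748 (mod 2911)
7^1024 ≡ 748^2 = 559504 ≡ 592 (mod 2911)
7^2048 ≡ 592^2 = 350464 ≡ 1144 (mod 2911)
2910 = 2048 + 512 + 256 + 64 + 16 + 8 + 4 + 2 in binary powers of 2.
So 7^2910 ≡ 1144 · 748 · 2312 · 1740 · 303 · 1021 · 2401 · 49 ≡ 1795 (mod 2911).
Since 1795 ≠ 1, base 7 is a Fermat witness: 2911 is composite.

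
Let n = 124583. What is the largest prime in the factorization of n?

83

124583 = 19 · 6557
6557 = 79 · 83
83 is prime.
So 124583 = 19 · 79 · 83; the largest prime factor is 83.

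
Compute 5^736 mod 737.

5^1 ≡ 5 (mod 737)
5^2 ≡ 5^2 = 25 ≡ 25 (mod 737)
5^4 ≡ 25^2 = 625 ≡ 625 (mod 737)
5^8 ≡ 625^2 = 390625 ≡ 15 (mod 737)
5^16 ≡ 15^2 = 225 ≡ 225 (mod 737)
5^32 ≡ 225^2 = 50625 ≡ 509 (mod 737)
5^64 ≡ 509^2 = 259081 ≡ 394 (mod 737)
5^128 ≡ 394^2 = 155236 ≡ 466 (mod 737)
5^256 ≡ 466^2 = 217156 ≡ 478 (mod 737)
5^512 ≡ 478^2 = 228484 ≡ 14 (mod 737)
736 = 512 + 128 + 64 + 32 in binary powers of 2.
So 5^736 ≡ 14 · 466 · 394 · 509 ≡ 643 (mod 737).
Since 643 ≠ 1, base 5 is a Fermat witness: 737 is composite.

643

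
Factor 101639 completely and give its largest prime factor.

67

101639 = 37 · 2747
2747 = 41 · 67
67 is prime.
So 101639 = 37 · 41 · 67; the largest prime factor is 67.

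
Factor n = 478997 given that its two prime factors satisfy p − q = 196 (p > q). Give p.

797

Since p = q + 196, we have 478997 = q(q + 196), so q² + 196q − 478997 = 0.
Discriminant: 196² + 4·478997 = 38416 + 1915988 = 1954404; √1954404 = 1398.
q = (−196 + 1398)/2 = 601, and p = q + 196 = 797.
Check: 601 · 797 = 478997.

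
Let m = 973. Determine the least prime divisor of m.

7

973 is odd.
Digit sum 19, not divisible by 3.
Ends in 3: not divisible by 5.
7: 973 = 7·139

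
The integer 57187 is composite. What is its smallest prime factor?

57187 is odd.
Digit sum 28, not divisible by 3.
Ends in 7: not divisible by 5.
7: 57187 = 7·8169 + 4
11: 57187 = 11·5198 + 9
13: 57187 = 13·4399

13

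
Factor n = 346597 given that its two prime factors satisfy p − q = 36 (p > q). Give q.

Since p = q + 36, we have 346597 = q(q + 36), so q² + 36q − 346597 = 0.
Discriminant: 36² + 4·346597 = 1296 + 1386388 = 1387684; √1387684 = 1178.
q = (−36 + 1178)/2 = 571, and p = q + 36 = 607.
Check: 571 · 607 = 346597.

571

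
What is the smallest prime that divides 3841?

3841 is odd.
Digit sum 16, not divisible by 3.
Ends in 1: not divisible by 5.
7: 3841 = 7·548 + 5
11: 3841 = 11·349 + 2
13: 3841 = 13·295 + 6
17: 3841 = 17·225 + 16
19: 3841 = 19·202 + 3
23: 3841 = 23·167

23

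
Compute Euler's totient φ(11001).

Factor: 11001 = 3 · 19 · 193.
φ(11001) = (3−1) · (19−1) · (193−1) = 2 · 18 · 192 = 6912.

6912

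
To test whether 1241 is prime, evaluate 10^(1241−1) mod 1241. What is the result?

220

10^1 ≡ 10 (mod 1241)
10^2 ≡ 10^2 = 100 ≡ 100 (mod 1241)
10^4 ≡ 100^2 = 10000 ≡ 72 (mod 1241)
10^8 ≡ 72^2 = 5184 ≡ 220 (mod 1241)
10^16 ≡ 220^2 = 48400 ≡ 1 (mod 1241)
10^32 ≡ 1^2 = 1 ≡ 1 (mod 1241)
10^64 ≡ 1^2 = 1 ≡ 1 (mod 1241)
10^128 ≡ 1^2 = 1 ≡ 1 (mod 1241)
10^256 ≡ 1^2 = 1 ≡ 1 (mod 1241)
10^512 ≡ 1^2 = 1 ≡ 1 (mod 1241)
10^1024 ≡ 1^2 = 1 ≡ 1 (mod 1241)
1240 = 1024 + 128 + 64 + 16 + 8 in binary powers of 2.
So 10^1240 ≡ 1 · 1 · 1 · 1 · 220 ≡ 220 (mod 1241).
Since 220 ≠ 1, base 10 is a Fermat witness: 1241 is composite.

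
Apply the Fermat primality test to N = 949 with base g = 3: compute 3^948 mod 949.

3^1 ≡ 3 (mod 949)
3^2 ≡ 3^2 = 9 ≡ 9 (mod 949)
3^4 ≡ 9^2 = 81 ≡ 81 (mod 949)
3^8 ≡ 81^2 = 6561 ≡ 867 (mod 949)
3^16 ≡ 867^2 = 751689 ≡ 81 (mod 949)
3^32 ≡ 81^2 = 6561 ≡ 867 (mod 949)
3^64 ≡ 867^2 = 751689 ≡ 81 (mod 949)
3^128 ≡ 81^2 = 6561 ≡ 867 (mod 949)
3^256 ≡ 867^2 = 751689 ≡ 81 (mod 949)
3^512 ≡ 81^2 = 6561 ≡ 867 (mod 949)
948 = 512 + 256 + 128 + 32 + 16 + 4 in binary powers of 2.
So 3^948 ≡ 867 · 81 · 867 · 867 · 81 · 81 ≡ 1 (mod 949).
Since the result is 1, base 3 gives no evidence that 949 is composite.

1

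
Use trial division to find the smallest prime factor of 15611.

67

15611 is odd.
Digit sum 14, not divisible by 3.
Ends in 1: not divisible by 5.
7: 15611 = 7·2230 + 1
11: 15611 = 11·1419 + 2
13: 15611 = 13·1200 + 11
17: 15611 = 17·918 + 5
19: 15611 = 19·821 + 12
23: 15611 = 23·678 + 17
29: 15611 = 29·538 + 9
31: 15611 = 31·503 + 18
37: 15611 = 37·421 + 34
41: 15611 = 41·380 + 31
43: 15611 = 43·363 + 2
47: 15611 = 47·332 + 7
53: 15611 = 53·294 + 29
59: 15611 = 59·264 + 35
61: 15611 = 61·255 + 56
67: 15611 = 67·233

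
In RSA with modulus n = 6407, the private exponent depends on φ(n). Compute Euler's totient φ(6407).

6216

Factor: 6407 = 43 · 149.
φ(6407) = (43−1) · (149−1) = 42 · 148 = 6216.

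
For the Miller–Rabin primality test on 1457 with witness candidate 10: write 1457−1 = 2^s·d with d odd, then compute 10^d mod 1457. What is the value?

785

1457 − 1 = 1456 = 2^4 · 91, so d = 91.
10^1 ≡ 10 (mod 1457)
10^2 ≡ 10^2 = 100 ≡ 100 (mod 1457)
10^4 ≡ 100^2 = 10000 ≡ 1258 (mod 1457)
10^8 ≡ 1258^2 = 1582564 ≡ 262 (mod 1457)
10^16 ≡ 262^2 = 68644 ≡ 165 (mod 1457)
10^32 ≡ 165^2 = 27225 ≡ 999 (mod 1457)
10^64 ≡ 999^2 = 998001 ≡ 1413 (mod 1457)
91 = 64 + 16 + 8 + 2 + 1 in binary powers of 2.
So 10^91 ≡ 1413 · 165 · 262 · 100 · 10 ≡ 785 (mod 1457).
Squaring chain: 785 → 1371 → 111 → 665; never reaches −1, so base 10 is a Miller–Rabin witness that 1457 is composite.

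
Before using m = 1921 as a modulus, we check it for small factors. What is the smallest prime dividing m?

17

1921 is odd.
Digit sum 13, not divisible by 3.
Ends in 1: not divisible by 5.
7: 1921 = 7·274 + 3
11: 1921 = 11·174 + 7
13: 1921 = 13·147 + 10
17: 1921 = 17·113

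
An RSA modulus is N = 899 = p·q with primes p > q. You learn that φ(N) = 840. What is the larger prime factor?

φ(n) = (p−1)(q−1) = n − (p+q) + 1, so p + q = 899 − 840 + 1 = 60.
p and q are the roots of t² − 60t + 899 = 0.
Discriminant: 60² − 4·899 = 3600 − 3596 = 4; √4 = 2.
q = (60 − 2)/2 = 29, p = (60 + 2)/2 = 31.
Check: 29 · 31 = 899.

31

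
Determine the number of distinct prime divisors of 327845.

5

327845 = 5 · 65569
65569 = 7 · 9367
9367 = 17 · 551
551 = 19 · 29
327845 = 5 · 7 · 17 · 19 · 29, which has 5 distinct prime factors.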